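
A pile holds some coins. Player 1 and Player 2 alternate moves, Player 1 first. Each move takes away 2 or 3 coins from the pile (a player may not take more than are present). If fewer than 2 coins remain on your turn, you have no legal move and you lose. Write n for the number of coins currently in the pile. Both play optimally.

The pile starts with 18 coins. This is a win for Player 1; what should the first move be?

Remove 2, leaving 16.

Compute win/loss labels from the base case upward. A position with no move is L. Any other position is W if it can reach an L in one move, else L.
n=0: no move → L
n=1: no move → L
n=2: reaches L-position 0 → W
n=3: reaches L-position 1 → W
n=4: reaches L-position 1 → W
n=5: only reaches 3(W), 2(W), all W → L
n=6: only reaches 4(W), 3(W), all W → L
n=7: reaches L-position 5 → W
n=8: reaches L-position 6 → W
n=9: reaches L-position 6 → W
n=10: only reaches 8(W), 7(W), all W → L
n=11: only reaches 9(W), 8(W), all W → L
n=12: reaches L-position 10 → W
n=13: reaches L-position 11 → W
n=14: reaches L-position 11 → W
n=15: only reaches 13(W), 12(W), all W → L
n=16: only reaches 14(W), 13(W), all W → L
n=17: reaches L-position 15 → W
n=18: reaches L-position 16 → W
From 18, the L positions reachable in one move are: 16, 15. Any move reaching one of these is winning.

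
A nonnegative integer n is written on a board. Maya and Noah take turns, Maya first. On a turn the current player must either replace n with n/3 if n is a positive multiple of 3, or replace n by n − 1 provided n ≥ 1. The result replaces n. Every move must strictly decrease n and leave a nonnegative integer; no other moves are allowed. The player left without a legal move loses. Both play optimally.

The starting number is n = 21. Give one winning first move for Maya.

Move to 7.

Use the standard recursion: the mover loses at a terminal position; elsewhere, the mover wins exactly when some move hands the opponent an L position.
n=0: no move → L
n=1: can move to 0, which is L ⇒ W
n=2: the only move is to 1(W), a W ⇒ L
n=3: can move to 2, which is L ⇒ W
n=4: the only move is to 3(W), a W ⇒ L
n=5: can move to 4, which is L ⇒ W
n=6: can move to 2, which is L ⇒ W
n=7: the only move is to 6(W), a W ⇒ L
n=8: can move to 7, which is L ⇒ W
n=9: moves to 3(W), 8(W); every one is W ⇒ L
n=10: can move to 9, which is L ⇒ W
n=11: the only move is to 10(W), a W ⇒ L
n=12: can move to 4, which is L ⇒ W
n=13: the only move is to 12(W), a W ⇒ L
n=14: can move to 13, which is L ⇒ W
n=15: moves to 5(W), 14(W); every one is W ⇒ L
n=16: can move to 15, which is L ⇒ W
n=17: the only move is to 16(W), a W ⇒ L
n=18: can move to 17, which is L ⇒ W
n=19: the only move is to 18(W), a W ⇒ L
n=20: can move to 19, which is L ⇒ W
n=21: can move to 7, which is L ⇒ W
From 21, the L positions reachable in one move are: 7.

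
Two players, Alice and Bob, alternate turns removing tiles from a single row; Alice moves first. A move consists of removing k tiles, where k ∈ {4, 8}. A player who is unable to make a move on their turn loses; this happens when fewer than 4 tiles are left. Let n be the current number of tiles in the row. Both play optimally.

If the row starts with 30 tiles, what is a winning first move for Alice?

Remove 4, leaving 26.

Compute win/loss labels from the base case upward. A position with no move is L. Any other position is W if it can reach an L in one move, else L.
n=0: no move → L
n=1: no move → L
n=2: no move → L
n=3: no move → L
n=4: reaches L-position 0 → W
n=5: reaches L-position 1 → W
n=6: reaches L-position 2 → W
n=7: reaches L-position 3 → W
n=8: reaches L-position 0 → W
n=9: reaches L-position 1 → W
n=10: reaches L-position 2 → W
n=11: reaches L-position 3 → W
n=12: only reaches 8(W), 4(W), all W → L
n=13: only reaches 9(W), 5(W), all W → L
n=14: only reaches 10(W), 6(W), all W → L
n=15: only reaches 11(W), 7(W), all W → L
n=16: reaches L-position 12 → W
n=17: reaches L-position 13 → W
n=18: reaches L-position 14 → W
n=19: reaches L-position 15 → W
n=20: reaches L-position 12 → W
n=21: reaches L-position 13 → W
n=22: reaches L-position 14 → W
n=23: reaches L-position 15 → W
n=24: only reaches 20(W), 16(W), all W → L
n=25: only reaches 21(W), 17(W), all W → L
n=26: only reaches 22(W), 18(W), all W → L
n=27: only reaches 23(W), 19(W), all W → L
n=28: reaches L-position 24 → W
n=29: reaches L-position 25 → W
n=30: reaches L-position 26 → W
From 30, the L positions reachable in one move are: 26.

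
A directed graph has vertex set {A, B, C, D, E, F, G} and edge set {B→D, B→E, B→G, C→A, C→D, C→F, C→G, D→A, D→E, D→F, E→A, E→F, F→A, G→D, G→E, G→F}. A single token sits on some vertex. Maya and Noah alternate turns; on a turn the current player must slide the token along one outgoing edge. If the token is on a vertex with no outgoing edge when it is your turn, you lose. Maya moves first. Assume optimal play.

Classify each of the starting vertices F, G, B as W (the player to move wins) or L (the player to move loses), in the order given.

F: W, G: L, B: W

Positions with no move are L. A position that does have a move is losing for the player to move precisely when every available move leads to a winning position for the opponent. Fill in the labels:
Every edge goes from a vertex to one that appears earlier in the order A, F, E, D, G, C, B, so processing vertices in that order labels each vertex after all of its successors.
A: no outgoing edge → L
F: can move to A, which is L ⇒ W
E: can move to A, which is L ⇒ W
D: can move to A, which is L ⇒ W
G: moves to D(W), E(W), F(W); every one is W ⇒ L
C: can move to G, which is L ⇒ W
B: can move to G, which is L ⇒ W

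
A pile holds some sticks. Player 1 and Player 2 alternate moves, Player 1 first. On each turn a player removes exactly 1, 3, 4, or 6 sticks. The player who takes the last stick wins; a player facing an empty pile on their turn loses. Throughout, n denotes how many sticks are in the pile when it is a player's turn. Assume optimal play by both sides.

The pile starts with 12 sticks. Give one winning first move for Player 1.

Remove 3, leaving 9.

Label each position W (a win for the player to move) or L (a loss). A position with no legal move is L; any other position is W exactly when some move reaches an L, and L when every move reaches a W.
n=0: no move → L
n=1: can move to 0, which is L ⇒ W
n=2: the only move is to 1(W), a W ⇒ L
n=3: can move to 2, which is L ⇒ W
n=4: can move to 0, which is L ⇒ W
n=5: can move to 2, which is L ⇒ W
n=6: can move to 2, which is L ⇒ W
n=7: moves to 6(W), 4(W), 3(W), 1(W); every one is W ⇒ L
n=8: can move to 7, which is L ⇒ W
n=9: moves to 8(W), 6(W), 5(W), 3(W); every one is W ⇒ L
n=10: can move to 9, which is L ⇒ W
n=11: can move to 7, which is L ⇒ W
n=12: can move to 9, which is L ⇒ W
From 12, the L positions reachable in one move are: 9.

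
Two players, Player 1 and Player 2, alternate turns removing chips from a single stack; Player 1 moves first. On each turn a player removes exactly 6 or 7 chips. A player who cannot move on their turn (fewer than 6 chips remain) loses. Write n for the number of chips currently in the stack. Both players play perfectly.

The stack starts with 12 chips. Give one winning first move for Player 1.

Work bottom-up. With no move the player to move loses. Otherwise the position is W if at least one move leads to an L position for the opponent, and L if every move leads to a W.
n=0: no move → L
n=1: no move → L
n=2: no move → L
n=3: no move → L
n=4: no move → L
n=5: no move → L
n=6: →0(L), so W
n=7: →1(L), so W
n=8: →2(L), so W
n=9: →3(L), so W
n=10: →4(L), so W
n=11: →5(L), so W
n=12: →5(L), so W
From 12, the L positions reachable in one move are: 5.

Remove 7, leaving 5.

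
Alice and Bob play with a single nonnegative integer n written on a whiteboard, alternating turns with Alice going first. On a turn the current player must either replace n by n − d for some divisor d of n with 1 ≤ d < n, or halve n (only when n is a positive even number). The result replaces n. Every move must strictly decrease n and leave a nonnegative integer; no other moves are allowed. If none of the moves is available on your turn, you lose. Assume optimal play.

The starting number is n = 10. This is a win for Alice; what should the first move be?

Use the standard recursion: the mover loses at a terminal position; elsewhere, the mover wins exactly when some move hands the opponent an L position.
n=0: no move → L
n=1: no move → L
n=2: can move to 1, which is L ⇒ W
n=3: the only move is to 2(W), a W ⇒ L
n=4: can move to 3, which is L ⇒ W
n=5: the only move is to 4(W), a W ⇒ L
n=6: can move to 3, which is L ⇒ W
n=7: the only move is to 6(W), a W ⇒ L
n=8: can move to 7, which is L ⇒ W
n=9: moves to 6(W), 8(W); every one is W ⇒ L
n=10: can move to 5, which is L ⇒ W
From 10, the L positions reachable in one move are: 5, 9. Any move reaching one of these is winning.

Move to 5.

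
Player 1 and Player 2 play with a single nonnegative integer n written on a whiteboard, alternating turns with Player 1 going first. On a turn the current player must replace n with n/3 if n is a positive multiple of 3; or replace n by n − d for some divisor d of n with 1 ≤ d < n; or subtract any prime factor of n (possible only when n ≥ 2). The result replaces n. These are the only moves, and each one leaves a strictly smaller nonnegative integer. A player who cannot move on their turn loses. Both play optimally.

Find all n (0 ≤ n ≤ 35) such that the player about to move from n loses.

0, 1, 4, 9, 14, 20, 26, 32, 35

Positions with no move are L. A position that does have a move is losing for the player to move precisely when every available move leads to a winning position for the opponent. Fill in the labels:
n=0: no move → L
n=1: no move → L
n=2: reaches L-position 0 → W
n=3: reaches L-position 0 → W
n=4: only reaches 2(W), 3(W), all W → L
n=5: reaches L-position 0 → W
n=6: reaches L-position 4 → W
n=7: reaches L-position 0 → W
n=8: reaches L-position 4 → W
n=9: only reaches 3(W), 6(W), 8(W), all W → L
n=10: reaches L-position 9 → W
n=11: reaches L-position 0 → W
n=12: reaches L-position 4 → W
n=13: reaches L-position 0 → W
n=14: only reaches 7(W), 12(W), 13(W), all W → L
n=15: reaches L-position 14 → W
n=16: reaches L-position 14 → W
n=17: reaches L-position 0 → W
n=18: reaches L-position 9 → W
n=19: reaches L-position 0 → W
n=20: only reaches 10(W), 15(W), 16(W), 18(W), 19(W), all W → L
n=21: reaches L-position 14 → W
n=22: reaches L-position 20 → W
n=23: reaches L-position 0 → W
n=24: reaches L-position 20 → W
n=25: reaches L-position 20 → W
n=26: only reaches 13(W), 24(W), 25(W), all W → L
n=27: reaches L-position 9 → W
n=28: reaches L-position 14 → W
n=29: reaches L-position 0 → W
n=30: reaches L-position 20 → W
n=31: reaches L-position 0 → W
n=32: only reaches 16(W), 24(W), 28(W), 30(W), 31(W), all W → L
n=33: reaches L-position 32 → W
n=34: reaches L-position 32 → W
n=35: only reaches 28(W), 30(W), 34(W), all W → L
Reading off the rows marked L gives the requested list; there are 9 such values of n.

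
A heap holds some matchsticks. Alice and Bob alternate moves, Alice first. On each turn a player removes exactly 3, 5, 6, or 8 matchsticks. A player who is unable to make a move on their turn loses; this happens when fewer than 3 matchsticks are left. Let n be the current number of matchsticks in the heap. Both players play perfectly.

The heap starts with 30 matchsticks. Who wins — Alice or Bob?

Work bottom-up. With no move the player to move loses. Otherwise the position is W if at least one move leads to an L position for the opponent, and L if every move leads to a W.
n=0: no move → L
n=1: no move → L
n=2: no move → L
n=3: →0(L), so W
n=4: →1(L), so W
n=5: →2(L), so W
n=6: →1(L), so W
n=7: →2(L), so W
n=8: →2(L), so W
n=9: →1(L), so W
n=10: →2(L), so W
n=11: →8(W), 6(W), 5(W), 3(W) — all W, so L
n=12: →9(W), 7(W), 6(W), 4(W) — all W, so L
n=13: →10(W), 8(W), 7(W), 5(W) — all W, so L
n=14: →11(L), so W
n=15: →12(L), so W
n=16: →13(L), so W
n=17: →12(L), so W
n=18: →13(L), so W
n=19: →13(L), so W
n=20: →12(L), so W
n=21: →13(L), so W
n=22: →19(W), 17(W), 16(W), 14(W) — all W, so L
n=23: →20(W), 18(W), 17(W), 15(W) — all W, so L
n=24: →21(W), 19(W), 18(W), 16(W) — all W, so L
n=25: →22(L), so W
n=26: →23(L), so W
n=27: →24(L), so W
n=28: →23(L), so W
n=29: →24(L), so W
n=30: →24(L), so W
The starting position 30 is W: Alice should remove 6, leaving 24, handing over an L position.

Alice wins.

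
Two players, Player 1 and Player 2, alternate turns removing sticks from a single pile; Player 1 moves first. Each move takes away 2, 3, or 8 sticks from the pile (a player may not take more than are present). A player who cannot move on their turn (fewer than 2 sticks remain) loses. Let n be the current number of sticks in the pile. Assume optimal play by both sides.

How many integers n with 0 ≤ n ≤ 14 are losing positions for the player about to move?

6

Use the standard recursion: the mover loses at a terminal position; elsewhere, the mover wins exactly when some move hands the opponent an L position.
n=0: no move → L
n=1: no move → L
n=2: →0(L), so W
n=3: →1(L), so W
n=4: →1(L), so W
n=5: →3(W), 2(W) — all W, so L
n=6: →4(W), 3(W) — all W, so L
n=7: →5(L), so W
n=8: →6(L), so W
n=9: →6(L), so W
n=10: →8(W), 7(W), 2(W) — all W, so L
n=11: →9(W), 8(W), 3(W) — all W, so L
n=12: →10(L), so W
n=13: →11(L), so W
n=14: →11(L), so W
L entries with 0 ≤ n ≤ 14: n = 0, 1, 5, 6, 10, 11; that makes 6.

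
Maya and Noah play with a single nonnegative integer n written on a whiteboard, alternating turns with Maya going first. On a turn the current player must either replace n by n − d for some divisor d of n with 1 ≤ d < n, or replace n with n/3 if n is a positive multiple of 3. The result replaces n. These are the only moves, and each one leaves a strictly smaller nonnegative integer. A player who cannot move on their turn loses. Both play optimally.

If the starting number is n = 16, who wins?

Maya wins.

Label each position W (a win for the player to move) or L (a loss). A position with no legal move is L; any other position is W exactly when some move reaches an L, and L when every move reaches a W.
n=0: no move → L
n=1: no move → L
n=2: W (go to 1, an L position)
n=3: W (go to 1, an L position)
n=4: L (options 2(W), 3(W) are all W)
n=5: W (go to 4, an L position)
n=6: W (go to 4, an L position)
n=7: L (sole option 6(W) is W)
n=8: W (go to 4, an L position)
n=9: L (options 3(W), 6(W), 8(W) are all W)
n=10: W (go to 9, an L position)
n=11: L (sole option 10(W) is W)
n=12: W (go to 4, an L position)
n=13: L (sole option 12(W) is W)
n=14: W (go to 7, an L position)
n=15: L (options 5(W), 10(W), 12(W), 14(W) are all W)
n=16: W (go to 15, an L position)
The starting position 16 is W: Maya should move to 15, handing over an L position.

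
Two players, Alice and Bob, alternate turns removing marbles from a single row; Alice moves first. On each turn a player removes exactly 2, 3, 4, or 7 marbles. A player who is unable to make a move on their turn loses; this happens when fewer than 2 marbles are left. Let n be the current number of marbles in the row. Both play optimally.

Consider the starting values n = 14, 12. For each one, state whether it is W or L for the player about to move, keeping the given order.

Build the W/L table. Terminal = L. A non-terminal position is W if it has a move to some L; otherwise it is L.
n=0: no move → L
n=1: no move → L
n=2: reaches L-position 0 → W
n=3: reaches L-position 1 → W
n=4: reaches L-position 1 → W
n=5: reaches L-position 1 → W
n=6: only reaches 4(W), 3(W), 2(W), all W → L
n=7: reaches L-position 0 → W
n=8: reaches L-position 6 → W
n=9: reaches L-position 6 → W
n=10: reaches L-position 6 → W
n=11: only reaches 9(W), 8(W), 7(W), 4(W), all W → L
n=12: only reaches 10(W), 9(W), 8(W), 5(W), all W → L
n=13: reaches L-position 11 → W
n=14: reaches L-position 12 → W

14: W, 12: L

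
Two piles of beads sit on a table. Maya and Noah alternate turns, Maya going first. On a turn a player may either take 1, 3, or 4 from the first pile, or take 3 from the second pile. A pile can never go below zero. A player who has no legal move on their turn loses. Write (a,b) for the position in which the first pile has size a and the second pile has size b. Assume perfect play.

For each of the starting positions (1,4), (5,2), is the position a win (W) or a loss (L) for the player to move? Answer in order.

(1,4): L, (5,2): W

Positions with no move are L. A position that does have a move is losing for the player to move precisely when every available move leads to a winning position for the opponent. Fill in the labels:
No move ever increases a pile, so every position that can arise here has a ≤ 5 and b ≤ 4; it is enough to label the cells with 0 ≤ a ≤ 5 and 0 ≤ b ≤ 4.
Every move lowers a or b (never raises either), so fill the grid row by row in increasing a, and left to right within a row: each cell's successors are then already labelled.
      b=0  b=1  b=2  b=3  b=4
a=0:    L    L    L    W    W
a=1:    W    W    W    L    L
a=2:    L    L    L    W    W
a=3:    W    W    W    L    L
a=4:    W    W    W    W    W
a=5:    W    W    W    W    W
Cells with no legal move (terminal, hence L): (0,0), (0,1), (0,2).
The remaining L cells, each justified by listing all of its moves:
(1,3): L (options (0,3)(W), (1,0)(W) are all W)
(1,4): L (options (0,4)(W), (1,1)(W) are all W)
(2,0): L (sole option (1,0)(W) is W)
(2,1): L (sole option (1,1)(W) is W)
(2,2): L (sole option (1,2)(W) is W)
(3,3): L (options (2,3)(W), (0,3)(W), (3,0)(W) are all W)
(3,4): L (options (2,4)(W), (0,4)(W), (3,1)(W) are all W)
Every other cell has at least one move into one of the L cells above, so it is W.
(1,4): one of the L cells justified above, so L
(5,2): the move to (2,2) reaches an L cell, so W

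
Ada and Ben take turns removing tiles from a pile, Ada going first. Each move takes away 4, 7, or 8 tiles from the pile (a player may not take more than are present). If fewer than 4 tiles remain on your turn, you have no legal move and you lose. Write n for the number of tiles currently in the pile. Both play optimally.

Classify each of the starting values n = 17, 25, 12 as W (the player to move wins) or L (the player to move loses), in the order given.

Label each position W (a win for the player to move) or L (a loss). A position with no legal move is L; any other position is W exactly when some move reaches an L, and L when every move reaches a W.
n=0: no move → L
n=1: no move → L
n=2: no move → L
n=3: no move → L
n=4: W (go to 0, an L position)
n=5: W (go to 1, an L position)
n=6: W (go to 2, an L position)
n=7: W (go to 3, an L position)
n=8: W (go to 1, an L position)
n=9: W (go to 2, an L position)
n=10: W (go to 3, an L position)
n=11: W (go to 3, an L position)
n=12: L (options 8(W), 5(W), 4(W) are all W)
n=13: L (options 9(W), 6(W), 5(W) are all W)
n=14: L (options 10(W), 7(W), 6(W) are all W)
n=15: L (options 11(W), 8(W), 7(W) are all W)
n=16: W (go to 12, an L position)
n=17: W (go to 13, an L position)
n=18: W (go to 14, an L position)
n=19: W (go to 15, an L position)
n=20: W (go to 13, an L position)
n=21: W (go to 14, an L position)
n=22: W (go to 15, an L position)
n=23: W (go to 15, an L position)
n=24: L (options 20(W), 17(W), 16(W) are all W)
n=25: L (options 21(W), 18(W), 17(W) are all W)

17: W, 25: L, 12: L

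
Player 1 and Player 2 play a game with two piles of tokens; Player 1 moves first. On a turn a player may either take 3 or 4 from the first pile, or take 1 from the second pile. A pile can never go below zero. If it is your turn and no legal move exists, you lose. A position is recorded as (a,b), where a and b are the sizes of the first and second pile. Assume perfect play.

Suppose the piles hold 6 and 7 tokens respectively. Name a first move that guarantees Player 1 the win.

Move to (3,7).

Build the W/L table. Terminal = L. A non-terminal position is W if it has a move to some L; otherwise it is L.
No move ever increases a pile, so every position that can arise here has a ≤ 6 and b ≤ 7; it is enough to label the cells with 0 ≤ a ≤ 6 and 0 ≤ b ≤ 7.
Every move lowers a or b (never raises either), so fill the grid row by row in increasing a, and left to right within a row: each cell's successors are then already labelled.
      b=0  b=1  b=2  b=3  b=4  b=5  b=6  b=7
a=0:    L    W    L    W    L    W    L    W
a=1:    L    W    L    W    L    W    L    W
a=2:    L    W    L    W    L    W    L    W
a=3:    W    L    W    L    W    L    W    L
a=4:    W    L    W    L    W    L    W    L
a=5:    W    L    W    L    W    L    W    L
a=6:    W    W    W    W    W    W    W    W
Cells with no legal move (terminal, hence L): (0,0), (1,0), (2,0).
The remaining L cells, each justified by listing all of its moves:
(0,2): only reaches (0,1)(W), which is W → L
(0,4): only reaches (0,3)(W), which is W → L
(0,6): only reaches (0,5)(W), which is W → L
(1,2): only reaches (1,1)(W), which is W → L
(1,4): only reaches (1,3)(W), which is W → L
(1,6): only reaches (1,5)(W), which is W → L
(2,2): only reaches (2,1)(W), which is W → L
(2,4): only reaches (2,3)(W), which is W → L
(2,6): only reaches (2,5)(W), which is W → L
(3,1): only reaches (0,1)(W), (3,0)(W), all W → L
(3,3): only reaches (0,3)(W), (3,2)(W), all W → L
(3,5): only reaches (0,5)(W), (3,4)(W), all W → L
(3,7): only reaches (0,7)(W), (3,6)(W), all W → L
(4,1): only reaches (1,1)(W), (0,1)(W), (4,0)(W), all W → L
(4,3): only reaches (1,3)(W), (0,3)(W), (4,2)(W), all W → L
(4,5): only reaches (1,5)(W), (0,5)(W), (4,4)(W), all W → L
(4,7): only reaches (1,7)(W), (0,7)(W), (4,6)(W), all W → L
(5,1): only reaches (2,1)(W), (1,1)(W), (5,0)(W), all W → L
(5,3): only reaches (2,3)(W), (1,3)(W), (5,2)(W), all W → L
(5,5): only reaches (2,5)(W), (1,5)(W), (5,4)(W), all W → L
(5,7): only reaches (2,7)(W), (1,7)(W), (5,6)(W), all W → L
Every other cell has at least one move into one of the L cells above, so it is W.
From (6,7), the L positions reachable in one move are: (3,7).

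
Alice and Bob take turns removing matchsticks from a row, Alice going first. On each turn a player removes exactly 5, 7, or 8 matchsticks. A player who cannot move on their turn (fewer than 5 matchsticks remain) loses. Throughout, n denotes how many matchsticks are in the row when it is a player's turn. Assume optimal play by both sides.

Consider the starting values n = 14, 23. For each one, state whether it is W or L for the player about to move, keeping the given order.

Label each position W (a win for the player to move) or L (a loss). A position with no legal move is L; any other position is W exactly when some move reaches an L, and L when every move reaches a W.
n=0: no move → L
n=1: no move → L
n=2: no move → L
n=3: no move → L
n=4: no move → L
n=5: can move to 0, which is L ⇒ W
n=6: can move to 1, which is L ⇒ W
n=7: can move to 2, which is L ⇒ W
n=8: can move to 3, which is L ⇒ W
n=9: can move to 4, which is L ⇒ W
n=10: can move to 3, which is L ⇒ W
n=11: can move to 4, which is L ⇒ W
n=12: can move to 4, which is L ⇒ W
n=13: moves to 8(W), 6(W), 5(W); every one is W ⇒ L
n=14: moves to 9(W), 7(W), 6(W); every one is W ⇒ L
n=15: moves to 10(W), 8(W), 7(W); every one is W ⇒ L
n=16: moves to 11(W), 9(W), 8(W); every one is W ⇒ L
n=17: moves to 12(W), 10(W), 9(W); every one is W ⇒ L
n=18: can move to 13, which is L ⇒ W
n=19: can move to 14, which is L ⇒ W
n=20: can move to 15, which is L ⇒ W
n=21: can move to 16, which is L ⇒ W
n=22: can move to 17, which is L ⇒ W
n=23: can move to 16, which is L ⇒ W

14: L, 23: W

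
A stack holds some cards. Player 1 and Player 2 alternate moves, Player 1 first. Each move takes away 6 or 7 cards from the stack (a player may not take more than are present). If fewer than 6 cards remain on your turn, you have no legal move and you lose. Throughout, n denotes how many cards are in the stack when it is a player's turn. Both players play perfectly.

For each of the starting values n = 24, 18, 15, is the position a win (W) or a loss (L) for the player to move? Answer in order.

24: W, 18: L, 15: L

Positions with no move are L. A position that does have a move is losing for the player to move precisely when every available move leads to a winning position for the opponent. Fill in the labels:
n=0: no move → L
n=1: no move → L
n=2: no move → L
n=3: no move → L
n=4: no move → L
n=5: no move → L
n=6: W (go to 0, an L position)
n=7: W (go to 1, an L position)
n=8: W (go to 2, an L position)
n=9: W (go to 3, an L position)
n=10: W (go to 4, an L position)
n=11: W (go to 5, an L position)
n=12: W (go to 5, an L position)
n=13: L (options 7(W), 6(W) are all W)
n=14: L (options 8(W), 7(W) are all W)
n=15: L (options 9(W), 8(W) are all W)
n=16: L (options 10(W), 9(W) are all W)
n=17: L (options 11(W), 10(W) are all W)
n=18: L (options 12(W), 11(W) are all W)
n=19: W (go to 13, an L position)
n=20: W (go to 14, an L position)
n=21: W (go to 15, an L position)
n=22: W (go to 16, an L position)
n=23: W (go to 17, an L position)
n=24: W (go to 18, an L position)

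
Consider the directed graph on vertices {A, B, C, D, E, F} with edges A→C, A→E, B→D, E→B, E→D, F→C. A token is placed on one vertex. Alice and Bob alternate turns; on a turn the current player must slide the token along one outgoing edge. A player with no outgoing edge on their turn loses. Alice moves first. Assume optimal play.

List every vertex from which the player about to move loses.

Label each position W (a win for the player to move) or L (a loss). A position with no legal move is L; any other position is W exactly when some move reaches an L, and L when every move reaches a W.
Every edge goes from a vertex to one that appears earlier in the order C, D, F, B, E, A, so processing vertices in that order labels each vertex after all of its successors.
C: no outgoing edge → L
D: no outgoing edge → L
F: can move to C, which is L ⇒ W
B: can move to D, which is L ⇒ W
E: can move to D, which is L ⇒ W
A: can move to C, which is L ⇒ W
Reading off the rows marked L gives the requested list; there are 2 such vertices.

C, D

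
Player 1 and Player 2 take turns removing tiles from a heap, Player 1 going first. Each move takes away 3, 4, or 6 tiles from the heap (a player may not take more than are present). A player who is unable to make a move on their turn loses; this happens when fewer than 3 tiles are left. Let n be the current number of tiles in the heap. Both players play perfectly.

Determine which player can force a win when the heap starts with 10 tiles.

Build the W/L table. Terminal = L. A non-terminal position is W if it has a move to some L; otherwise it is L.
n=0: no move → L
n=1: no move → L
n=2: no move → L
n=3: can move to 0, which is L ⇒ W
n=4: can move to 1, which is L ⇒ W
n=5: can move to 2, which is L ⇒ W
n=6: can move to 2, which is L ⇒ W
n=7: can move to 1, which is L ⇒ W
n=8: can move to 2, which is L ⇒ W
n=9: moves to 6(W), 5(W), 3(W); every one is W ⇒ L
n=10: moves to 7(W), 6(W), 4(W); every one is W ⇒ L
Every move from 10 reaches a W position, so the mover loses.

Player 2 wins.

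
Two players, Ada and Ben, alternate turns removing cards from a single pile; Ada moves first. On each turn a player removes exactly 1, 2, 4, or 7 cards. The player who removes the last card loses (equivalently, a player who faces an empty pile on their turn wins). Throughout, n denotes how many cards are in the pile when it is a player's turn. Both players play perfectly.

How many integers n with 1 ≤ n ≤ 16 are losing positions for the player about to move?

6

Work bottom-up. With no move the player to move wins. Otherwise the position is W if at least one move leads to an L position for the opponent, and L if every move leads to a W.
n=0: no move; the opponent has just taken the last card and therefore loses → W
n=1: L (sole option 0(W) is W)
n=2: W (go to 1, an L position)
n=3: W (go to 1, an L position)
n=4: L (options 3(W), 2(W), 0(W) are all W)
n=5: W (go to 4, an L position)
n=6: W (go to 4, an L position)
n=7: L (options 6(W), 5(W), 3(W), 0(W) are all W)
n=8: W (go to 7, an L position)
n=9: W (go to 7, an L position)
n=10: L (options 9(W), 8(W), 6(W), 3(W) are all W)
n=11: W (go to 10, an L position)
n=12: W (go to 10, an L position)
n=13: L (options 12(W), 11(W), 9(W), 6(W) are all W)
n=14: W (go to 13, an L position)
n=15: W (go to 13, an L position)
n=16: L (options 15(W), 14(W), 12(W), 9(W) are all W)
L entries with 1 ≤ n ≤ 16 (the range starts at n=1): n = 1, 4, 7, 10, 13, 16; that makes 6.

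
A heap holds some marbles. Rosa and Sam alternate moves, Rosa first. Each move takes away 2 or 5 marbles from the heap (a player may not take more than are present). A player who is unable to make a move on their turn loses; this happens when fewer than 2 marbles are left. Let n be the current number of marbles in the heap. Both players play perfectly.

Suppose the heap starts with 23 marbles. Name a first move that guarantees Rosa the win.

Remove 2, leaving 21.

Label each position W (a win for the player to move) or L (a loss). A position with no legal move is L; any other position is W exactly when some move reaches an L, and L when every move reaches a W.
n=0: no move → L
n=1: no move → L
n=2: reaches L-position 0 → W
n=3: reaches L-position 1 → W
n=4: only reaches 2(W), which is W → L
n=5: reaches L-position 0 → W
n=6: reaches L-position 4 → W
n=7: only reaches 5(W), 2(W), all W → L
n=8: only reaches 6(W), 3(W), all W → L
n=9: reaches L-position 7 → W
n=10: reaches L-position 8 → W
n=11: only reaches 9(W), 6(W), all W → L
n=12: reaches L-position 7 → W
n=13: reaches L-position 11 → W
n=14: only reaches 12(W), 9(W), all W → L
n=15: only reaches 13(W), 10(W), all W → L
n=16: reaches L-position 14 → W
n=17: reaches L-position 15 → W
n=18: only reaches 16(W), 13(W), all W → L
n=19: reaches L-position 14 → W
n=20: reaches L-position 18 → W
n=21: only reaches 19(W), 16(W), all W → L
n=22: only reaches 20(W), 17(W), all W → L
n=23: reaches L-position 21 → W
From 23, the L positions reachable in one move are: 21, 18. Any move reaching one of these is winning.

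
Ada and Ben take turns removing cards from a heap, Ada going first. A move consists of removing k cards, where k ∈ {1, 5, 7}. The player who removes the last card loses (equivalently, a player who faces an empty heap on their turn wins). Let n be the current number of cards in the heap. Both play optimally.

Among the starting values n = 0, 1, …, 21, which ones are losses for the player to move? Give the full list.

1, 3, 5, 7, 9, 11, 13, 15, 17, 19, 21

Work bottom-up. With no move the player to move wins. Otherwise the position is W if at least one move leads to an L position for the opponent, and L if every move leads to a W.
n=0: no move; the opponent has just taken the last card and therefore loses → W
n=1: only reaches 0(W), which is W → L
n=2: reaches L-position 1 → W
n=3: only reaches 2(W), which is W → L
n=4: reaches L-position 3 → W
n=5: only reaches 4(W), 0(W), all W → L
n=6: reaches L-position 5 → W
n=7: only reaches 6(W), 2(W), 0(W), all W → L
n=8: reaches L-position 7 → W
n=9: only reaches 8(W), 4(W), 2(W), all W → L
n=10: reaches L-position 9 → W
n=11: only reaches 10(W), 6(W), 4(W), all W → L
n=12: reaches L-position 11 → W
n=13: only reaches 12(W), 8(W), 6(W), all W → L
n=14: reaches L-position 13 → W
n=15: only reaches 14(W), 10(W), 8(W), all W → L
n=16: reaches L-position 15 → W
n=17: only reaches 16(W), 12(W), 10(W), all W → L
n=18: reaches L-position 17 → W
n=19: only reaches 18(W), 14(W), 12(W), all W → L
n=20: reaches L-position 19 → W
n=21: only reaches 20(W), 16(W), 14(W), all W → L
Reading off the rows marked L gives the requested list; there are 11 such values of n.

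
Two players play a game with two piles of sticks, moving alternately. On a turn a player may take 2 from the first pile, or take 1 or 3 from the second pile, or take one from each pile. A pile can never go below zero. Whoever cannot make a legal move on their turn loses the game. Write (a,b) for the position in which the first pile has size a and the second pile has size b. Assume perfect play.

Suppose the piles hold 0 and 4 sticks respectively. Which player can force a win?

Positions with no move are L. A position that does have a move is losing for the player to move precisely when every available move leads to a winning position for the opponent. Fill in the labels:
No move ever increases a pile, so every position that can arise here has a ≤ 0 and b ≤ 4; it is enough to label the cells with 0 ≤ a ≤ 0 and 0 ≤ b ≤ 4.
Every move lowers a or b (never raises either), so fill the grid row by row in increasing a, and left to right within a row: each cell's successors are then already labelled.
      b=0  b=1  b=2  b=3  b=4
a=0:    L    W    L    W    L
Cells with no legal move (terminal, hence L): (0,0).
The remaining L cells, each justified by listing all of its moves:
(0,2): the only move is to (0,1)(W), a W ⇒ L
(0,4): moves to (0,3)(W), (0,1)(W); every one is W ⇒ L
Every other cell has at least one move into one of the L cells above, so it is W.
The starting position (0,4) is L: whatever the player to move does, the opponent receives a W position.

The second player wins.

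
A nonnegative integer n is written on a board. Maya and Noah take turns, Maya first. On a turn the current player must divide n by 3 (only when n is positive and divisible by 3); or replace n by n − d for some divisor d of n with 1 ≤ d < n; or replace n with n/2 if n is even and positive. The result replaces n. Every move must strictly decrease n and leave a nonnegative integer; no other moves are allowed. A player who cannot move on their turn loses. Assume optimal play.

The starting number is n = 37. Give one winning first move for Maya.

Classify positions by backward induction: terminal positions (no move available) are L. From any other position, the mover wins iff some move reaches an L.
n=0: no move → L
n=1: no move → L
n=2: reaches L-position 1 → W
n=3: reaches L-position 1 → W
n=4: only reaches 2(W), 3(W), all W → L
n=5: reaches L-position 4 → W
n=6: reaches L-position 4 → W
n=7: only reaches 6(W), which is W → L
n=8: reaches L-position 4 → W
n=9: only reaches 3(W), 6(W), 8(W), all W → L
n=10: reaches L-position 9 → W
n=11: only reaches 10(W), which is W → L
n=12: reaches L-position 4 → W
n=13: only reaches 12(W), which is W → L
n=14: reaches L-position 7 → W
n=15: only reaches 5(W), 10(W), 12(W), 14(W), all W → L
n=16: reaches L-position 15 → W
n=17: only reaches 16(W), which is W → L
n=18: reaches L-position 9 → W
n=19: only reaches 18(W), which is W → L
n=20: reaches L-position 15 → W
n=21: reaches L-position 7 → W
n=22: reaches L-position 11 → W
n=23: only reaches 22(W), which is W → L
n=24: reaches L-position 23 → W
n=25: only reaches 20(W), 24(W), all W → L
n=26: reaches L-position 13 → W
n=27: reaches L-position 9 → W
n=28: only reaches 14(W), 21(W), 24(W), 26(W), 27(W), all W → L
n=29: reaches L-position 28 → W
n=30: reaches L-position 15 → W
n=31: only reaches 30(W), which is W → L
n=32: reaches L-position 28 → W
n=33: reaches L-position 11 → W
n=34: reaches L-position 17 → W
n=35: reaches L-position 28 → W
n=36: only reaches 12(W), 18(W), 24(W), 27(W), 30(W), 32(W), 33(W), 34(W), 35(W), all W → L
n=37: reaches L-position 36 → W
From 37, the L positions reachable in one move are: 36.

Move to 36.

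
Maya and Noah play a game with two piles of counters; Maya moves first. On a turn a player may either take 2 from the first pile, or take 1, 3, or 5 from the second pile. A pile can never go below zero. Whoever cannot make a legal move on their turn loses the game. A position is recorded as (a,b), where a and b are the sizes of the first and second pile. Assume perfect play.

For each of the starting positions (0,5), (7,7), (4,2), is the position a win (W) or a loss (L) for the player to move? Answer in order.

(0,5): W, (7,7): L, (4,2): L

Label each position W (a win for the player to move) or L (a loss). A position with no legal move is L; any other position is W exactly when some move reaches an L, and L when every move reaches a W.
No move ever increases a pile, so every position that can arise here has a ≤ 7 and b ≤ 7; it is enough to label the cells with 0 ≤ a ≤ 7 and 0 ≤ b ≤ 7.
Every move lowers a or b (never raises either), so fill the grid row by row in increasing a, and left to right within a row: each cell's successors are then already labelled.
      b=0  b=1  b=2  b=3  b=4  b=5  b=6  b=7
a=0:    L    W    L    W    L    W    L    W
a=1:    L    W    L    W    L    W    L    W
a=2:    W    L    W    L    W    L    W    L
a=3:    W    L    W    L    W    L    W    L
a=4:    L    W    L    W    L    W    L    W
a=5:    L    W    L    W    L    W    L    W
a=6:    W    L    W    L    W    L    W    L
a=7:    W    L    W    L    W    L    W    L
Cells with no legal move (terminal, hence L): (0,0), (1,0).
The remaining L cells, each justified by listing all of its moves:
(0,2): the only move is to (0,1)(W), a W ⇒ L
(0,4): moves to (0,3)(W), (0,1)(W); every one is W ⇒ L
(0,6): moves to (0,5)(W), (0,3)(W), (0,1)(W); every one is W ⇒ L
(1,2): the only move is to (1,1)(W), a W ⇒ L
(1,4): moves to (1,3)(W), (1,1)(W); every one is W ⇒ L
(1,6): moves to (1,5)(W), (1,3)(W), (1,1)(W); every one is W ⇒ L
(2,1): moves to (0,1)(W), (2,0)(W); every one is W ⇒ L
(2,3): moves to (0,3)(W), (2,2)(W), (2,0)(W); every one is W ⇒ L
(2,5): moves to (0,5)(W), (2,4)(W), (2,2)(W), (2,0)(W); every one is W ⇒ L
(2,7): moves to (0,7)(W), (2,6)(W), (2,4)(W), (2,2)(W); every one is W ⇒ L
(3,1): moves to (1,1)(W), (3,0)(W); every one is W ⇒ L
(3,3): moves to (1,3)(W), (3,2)(W), (3,0)(W); every one is W ⇒ L
(3,5): moves to (1,5)(W), (3,4)(W), (3,2)(W), (3,0)(W); every one is W ⇒ L
(3,7): moves to (1,7)(W), (3,6)(W), (3,4)(W), (3,2)(W); every one is W ⇒ L
(4,0): the only move is to (2,0)(W), a W ⇒ L
(4,2): moves to (2,2)(W), (4,1)(W); every one is W ⇒ L
(4,4): moves to (2,4)(W), (4,3)(W), (4,1)(W); every one is W ⇒ L
(4,6): moves to (2,6)(W), (4,5)(W), (4,3)(W), (4,1)(W); every one is W ⇒ L
(5,0): the only move is to (3,0)(W), a W ⇒ L
(5,2): moves to (3,2)(W), (5,1)(W); every one is W ⇒ L
(5,4): moves to (3,4)(W), (5,3)(W), (5,1)(W); every one is W ⇒ L
(5,6): moves to (3,6)(W), (5,5)(W), (5,3)(W), (5,1)(W); every one is W ⇒ L
(6,1): moves to (4,1)(W), (6,0)(W); every one is W ⇒ L
(6,3): moves to (4,3)(W), (6,2)(W), (6,0)(W); every one is W ⇒ L
(6,5): moves to (4,5)(W), (6,4)(W), (6,2)(W), (6,0)(W); every one is W ⇒ L
(6,7): moves to (4,7)(W), (6,6)(W), (6,4)(W), (6,2)(W); every one is W ⇒ L
(7,1): moves to (5,1)(W), (7,0)(W); every one is W ⇒ L
(7,3): moves to (5,3)(W), (7,2)(W), (7,0)(W); every one is W ⇒ L
(7,5): moves to (5,5)(W), (7,4)(W), (7,2)(W), (7,0)(W); every one is W ⇒ L
(7,7): moves to (5,7)(W), (7,6)(W), (7,4)(W), (7,2)(W); every one is W ⇒ L
Every other cell has at least one move into one of the L cells above, so it is W.
(0,5): the move to (0,4) reaches an L cell, so W
(7,7): one of the L cells justified above, so L
(4,2): one of the L cells justified above, so L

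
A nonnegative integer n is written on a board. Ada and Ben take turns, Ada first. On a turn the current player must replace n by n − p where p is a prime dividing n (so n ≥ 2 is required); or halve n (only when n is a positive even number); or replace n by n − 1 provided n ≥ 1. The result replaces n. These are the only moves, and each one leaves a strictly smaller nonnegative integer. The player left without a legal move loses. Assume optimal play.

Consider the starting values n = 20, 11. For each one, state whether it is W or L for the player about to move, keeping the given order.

20: L, 11: W

Label each position W (a win for the player to move) or L (a loss). A position with no legal move is L; any other position is W exactly when some move reaches an L, and L when every move reaches a W.
n=0: no move → L
n=1: W (go to 0, an L position)
n=2: W (go to 0, an L position)
n=3: W (go to 0, an L position)
n=4: L (options 2(W), 3(W) are all W)
n=5: W (go to 0, an L position)
n=6: W (go to 4, an L position)
n=7: W (go to 0, an L position)
n=8: W (go to 4, an L position)
n=9: L (options 6(W), 8(W) are all W)
n=10: W (go to 9, an L position)
n=11: W (go to 0, an L position)
n=12: W (go to 9, an L position)
n=13: W (go to 0, an L position)
n=14: L (options 7(W), 12(W), 13(W) are all W)
n=15: W (go to 14, an L position)
n=16: W (go to 14, an L position)
n=17: W (go to 0, an L position)
n=18: W (go to 9, an L position)
n=19: W (go to 0, an L position)
n=20: L (options 10(W), 15(W), 18(W), 19(W) are all W)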